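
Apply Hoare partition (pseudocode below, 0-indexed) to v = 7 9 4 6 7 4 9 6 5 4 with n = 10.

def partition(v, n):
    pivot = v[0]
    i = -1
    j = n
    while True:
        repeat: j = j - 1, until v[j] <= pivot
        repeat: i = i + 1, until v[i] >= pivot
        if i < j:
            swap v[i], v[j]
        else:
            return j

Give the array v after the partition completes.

4 5 4 6 6 4 9 7 9 7

pivot=7
j stops at 9 (4), i stops at 0 (7); swap ⇒ 4 9 4 6 7 4 9 6 5 7
j stops at 8 (5), i stops at 1 (9); swap ⇒ 4 5 4 6 7 4 9 6 9 7
j stops at 7 (6), i stops at 4 (7); swap ⇒ 4 5 4 6 6 4 9 7 9 7
j stops at 5, i stops at 6; i≥j ⇒ return 5. v=4 5 4 6 6 4 9 7 9 7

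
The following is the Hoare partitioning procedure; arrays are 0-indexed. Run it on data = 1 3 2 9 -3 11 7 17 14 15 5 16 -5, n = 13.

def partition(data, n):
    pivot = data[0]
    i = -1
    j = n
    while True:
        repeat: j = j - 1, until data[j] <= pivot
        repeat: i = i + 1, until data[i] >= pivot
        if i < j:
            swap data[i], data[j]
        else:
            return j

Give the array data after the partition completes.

-5 -3 2 9 3 11 7 17 14 15 5 16 1

pivot=1
j stops at 12 (-5), i stops at 0 (1); swap ⇒ -5 3 2 9 -3 11 7 17 14 15 5 16 1
j stops at 4 (-3), i stops at 1 (3); swap ⇒ -5 -3 2 9 3 11 7 17 14 15 5 16 1
j stops at 1, i stops at 2; i≥j ⇒ return 1. data=-5 -3 2 9 3 11 7 17 14 15 5 16 1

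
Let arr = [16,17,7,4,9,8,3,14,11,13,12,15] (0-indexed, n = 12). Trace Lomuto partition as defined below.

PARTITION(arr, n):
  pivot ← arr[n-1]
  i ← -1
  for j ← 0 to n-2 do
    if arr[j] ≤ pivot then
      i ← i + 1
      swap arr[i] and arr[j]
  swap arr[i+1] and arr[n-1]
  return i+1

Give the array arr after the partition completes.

[7,4,9,8,3,14,11,13,12,15,16,17]

pivot = arr[11] = 15; i = -1
j=0: arr[0]=16 > 15 → no swap
j=1: arr[1]=17 > 15 → no swap
j=2: arr[2]=7 ≤ 15 → i=0, swap arr[0],arr[2] → [7,17,16,4,9,8,3,14,11,13,12,15]
j=3: arr[3]=4 ≤ 15 → i=1, swap arr[1],arr[3] → [7,4,16,17,9,8,3,14,11,13,12,15]
j=4: arr[4]=9 ≤ 15 → i=2, swap arr[2],arr[4] → [7,4,9,17,16,8,3,14,11,13,12,15]
j=5: arr[5]=8 ≤ 15 → i=3, swap arr[3],arr[5] → [7,4,9,8,16,17,3,14,11,13,12,15]
j=6: arr[6]=3 ≤ 15 → i=4, swap arr[4],arr[6] → [7,4,9,8,3,17,16,14,11,13,12,15]
j=7: arr[7]=14 ≤ 15 → i=5, swap arr[5],arr[7] → [7,4,9,8,3,14,16,17,11,13,12,15]
j=8: arr[8]=11 ≤ 15 → i=6, swap arr[6],arr[8] → [7,4,9,8,3,14,11,17,16,13,12,15]
j=9: arr[9]=13 ≤ 15 → i=7, swap arr[7],arr[9] → [7,4,9,8,3,14,11,13,16,17,12,15]
j=10: arr[10]=12 ≤ 15 → i=8, swap arr[8],arr[10] → [7,4,9,8,3,14,11,13,12,17,16,15]
final swap arr[9],arr[11] → [7,4,9,8,3,14,11,13,12,15,16,17]; return 9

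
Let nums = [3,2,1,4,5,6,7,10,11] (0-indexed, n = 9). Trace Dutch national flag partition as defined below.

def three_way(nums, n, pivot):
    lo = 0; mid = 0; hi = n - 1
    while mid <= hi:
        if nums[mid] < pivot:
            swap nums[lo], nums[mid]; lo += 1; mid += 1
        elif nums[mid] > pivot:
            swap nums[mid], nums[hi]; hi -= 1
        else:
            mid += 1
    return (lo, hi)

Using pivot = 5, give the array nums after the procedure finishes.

[3,2,1,4,5,7,10,11,6]

pivot = 5; lo=0, mid=0, hi=8
nums[mid]=3<5: swap nums[0],nums[0]; lo=1,mid=1 → [3,2,1,4,5,6,7,10,11]
nums[mid]=2<5: swap nums[1],nums[1]; lo=2,mid=2 → [3,2,1,4,5,6,7,10,11]
nums[mid]=1<5: swap nums[2],nums[2]; lo=3,mid=3 → [3,2,1,4,5,6,7,10,11]
nums[mid]=4<5: swap nums[3],nums[3]; lo=4,mid=4 → [3,2,1,4,5,6,7,10,11]
nums[mid]=5=5: mid=5
nums[mid]=6>5: swap nums[5],nums[8]; hi=7 → [3,2,1,4,5,11,7,10,6]
nums[mid]=11>5: swap nums[5],nums[7]; hi=6 → [3,2,1,4,5,10,7,11,6]
nums[mid]=10>5: swap nums[5],nums[6]; hi=5 → [3,2,1,4,5,7,10,11,6]
nums[mid]=7>5: swap nums[5],nums[5]; hi=4 → [3,2,1,4,5,7,10,11,6]
end: lo=4, hi=4; nums = [3,2,1,4,5,7,10,11,6]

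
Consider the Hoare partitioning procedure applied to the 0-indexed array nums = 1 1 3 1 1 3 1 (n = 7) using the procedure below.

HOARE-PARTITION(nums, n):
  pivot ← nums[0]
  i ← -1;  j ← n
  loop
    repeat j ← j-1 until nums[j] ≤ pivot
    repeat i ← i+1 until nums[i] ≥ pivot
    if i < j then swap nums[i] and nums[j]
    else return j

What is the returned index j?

2

pivot=1
j stops at 6 (1), i stops at 0 (1); swap ⇒ 1 1 3 1 1 3 1
j stops at 4 (1), i stops at 1 (1); swap ⇒ 1 1 3 1 1 3 1
j stops at 3 (1), i stops at 2 (3); swap ⇒ 1 1 1 3 1 3 1
j stops at 2, i stops at 3; i≥j ⇒ return 2. nums=1 1 1 3 1 3 1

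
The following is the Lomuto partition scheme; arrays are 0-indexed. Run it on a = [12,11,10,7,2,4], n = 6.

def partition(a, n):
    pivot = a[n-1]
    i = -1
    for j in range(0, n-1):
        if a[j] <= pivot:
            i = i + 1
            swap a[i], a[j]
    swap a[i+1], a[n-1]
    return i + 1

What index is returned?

pivot=4, i=-1
j=0: 12>4, skip
j=1: 11>4, skip
j=2: 10>4, skip
j=3: 7>4, skip
j=4: 2≤4, i=0, swap(0,4) ⇒ [2,11,10,7,12,4]
swap(1,5) ⇒ [2,4,10,7,12,11]; return 1

1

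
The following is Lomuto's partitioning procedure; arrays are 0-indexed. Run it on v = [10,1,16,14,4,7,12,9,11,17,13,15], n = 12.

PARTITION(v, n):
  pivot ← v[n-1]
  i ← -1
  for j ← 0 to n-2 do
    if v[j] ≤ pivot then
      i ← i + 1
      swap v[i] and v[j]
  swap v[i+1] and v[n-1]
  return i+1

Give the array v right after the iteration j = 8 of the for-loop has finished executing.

[10,1,14,4,7,12,9,11,16,17,13,15]

pivot=15, i=-1
j=0: 10≤15, i=0, swap(0,0) ⇒ [10,1,16,14,4,7,12,9,11,17,13,15]
j=1: 1≤15, i=1, swap(1,1) ⇒ [10,1,16,14,4,7,12,9,11,17,13,15]
j=2: 16>15, skip
j=3: 14≤15, i=2, swap(2,3) ⇒ [10,1,14,16,4,7,12,9,11,17,13,15]
j=4: 4≤15, i=3, swap(3,4) ⇒ [10,1,14,4,16,7,12,9,11,17,13,15]
j=5: 7≤15, i=4, swap(4,5) ⇒ [10,1,14,4,7,16,12,9,11,17,13,15]
j=6: 12≤15, i=5, swap(5,6) ⇒ [10,1,14,4,7,12,16,9,11,17,13,15]
j=7: 9≤15, i=6, swap(6,7) ⇒ [10,1,14,4,7,12,9,16,11,17,13,15]
j=8: 11≤15, i=7, swap(7,8) ⇒ [10,1,14,4,7,12,9,11,16,17,13,15]
(after j=8) v = [10,1,14,4,7,12,9,11,16,17,13,15]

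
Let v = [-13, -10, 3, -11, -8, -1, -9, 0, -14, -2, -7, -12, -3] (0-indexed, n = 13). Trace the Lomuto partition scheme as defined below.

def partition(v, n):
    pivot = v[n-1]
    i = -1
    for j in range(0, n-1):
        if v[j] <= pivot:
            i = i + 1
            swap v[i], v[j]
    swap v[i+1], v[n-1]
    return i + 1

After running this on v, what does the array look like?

pivot=-3, i=-1
j=0: -13≤-3, i=0, swap(0,0) ⇒ [-13, -10, 3, -11, -8, -1, -9, 0, -14, -2, -7, -12, -3]
j=1: -10≤-3, i=1, swap(1,1) ⇒ [-13, -10, 3, -11, -8, -1, -9, 0, -14, -2, -7, -12, -3]
j=2: 3>-3, skip
j=3: -11≤-3, i=2, swap(2,3) ⇒ [-13, -10, -11, 3, -8, -1, -9, 0, -14, -2, -7, -12, -3]
j=4: -8≤-3, i=3, swap(3,4) ⇒ [-13, -10, -11, -8, 3, -1, -9, 0, -14, -2, -7, -12, -3]
j=5: -1>-3, skip
j=6: -9≤-3, i=4, swap(4,6) ⇒ [-13, -10, -11, -8, -9, -1, 3, 0, -14, -2, -7, -12, -3]
j=7: 0>-3, skip
j=8: -14≤-3, i=5, swap(5,8) ⇒ [-13, -10, -11, -8, -9, -14, 3, 0, -1, -2, -7, -12, -3]
j=9: -2>-3, skip
j=10: -7≤-3, i=6, swap(6,10) ⇒ [-13, -10, -11, -8, -9, -14, -7, 0, -1, -2, 3, -12, -3]
j=11: -12≤-3, i=7, swap(7,11) ⇒ [-13, -10, -11, -8, -9, -14, -7, -12, -1, -2, 3, 0, -3]
swap(8,12) ⇒ [-13, -10, -11, -8, -9, -14, -7, -12, -3, -2, 3, 0, -1]; return 8

[-13, -10, -11, -8, -9, -14, -7, -12, -3, -2, 3, 0, -1]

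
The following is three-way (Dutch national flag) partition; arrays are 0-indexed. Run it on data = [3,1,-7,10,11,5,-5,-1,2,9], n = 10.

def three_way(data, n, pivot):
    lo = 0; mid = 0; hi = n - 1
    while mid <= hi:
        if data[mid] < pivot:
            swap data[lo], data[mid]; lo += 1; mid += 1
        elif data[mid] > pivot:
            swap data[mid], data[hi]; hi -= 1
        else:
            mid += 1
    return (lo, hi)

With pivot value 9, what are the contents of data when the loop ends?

lo=0 mid=0 hi=9
3<9: swap(0,0), lo=1 mid=1 ⇒ [3,1,-7,10,11,5,-5,-1,2,9]
1<9: swap(1,1), lo=2 mid=2 ⇒ [3,1,-7,10,11,5,-5,-1,2,9]
-7<9: swap(2,2), lo=3 mid=3 ⇒ [3,1,-7,10,11,5,-5,-1,2,9]
10>9: swap(3,9), hi=8 ⇒ [3,1,-7,9,11,5,-5,-1,2,10]
9=9: mid=4
11>9: swap(4,8), hi=7 ⇒ [3,1,-7,9,2,5,-5,-1,11,10]
2<9: swap(3,4), lo=4 mid=5 ⇒ [3,1,-7,2,9,5,-5,-1,11,10]
5<9: swap(4,5), lo=5 mid=6 ⇒ [3,1,-7,2,5,9,-5,-1,11,10]
-5<9: swap(5,6), lo=6 mid=7 ⇒ [3,1,-7,2,5,-5,9,-1,11,10]
-1<9: swap(6,7), lo=7 mid=8 ⇒ [3,1,-7,2,5,-5,-1,9,11,10]
done. lo=7 hi=7; data=[3,1,-7,2,5,-5,-1,9,11,10]

[3,1,-7,2,5,-5,-1,9,11,10]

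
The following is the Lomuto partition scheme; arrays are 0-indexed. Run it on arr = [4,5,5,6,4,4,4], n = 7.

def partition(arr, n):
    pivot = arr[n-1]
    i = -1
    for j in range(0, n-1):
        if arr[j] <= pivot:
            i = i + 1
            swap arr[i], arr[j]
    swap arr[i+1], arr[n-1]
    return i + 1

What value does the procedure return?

pivot=4, i=-1
j=0: 4≤4, i=0, swap(0,0) ⇒ [4,5,5,6,4,4,4]
j=1: 5>4, skip
j=2: 5>4, skip
j=3: 6>4, skip
j=4: 4≤4, i=1, swap(1,4) ⇒ [4,4,5,6,5,4,4]
j=5: 4≤4, i=2, swap(2,5) ⇒ [4,4,4,6,5,5,4]
swap(3,6) ⇒ [4,4,4,4,5,5,6]; return 3

3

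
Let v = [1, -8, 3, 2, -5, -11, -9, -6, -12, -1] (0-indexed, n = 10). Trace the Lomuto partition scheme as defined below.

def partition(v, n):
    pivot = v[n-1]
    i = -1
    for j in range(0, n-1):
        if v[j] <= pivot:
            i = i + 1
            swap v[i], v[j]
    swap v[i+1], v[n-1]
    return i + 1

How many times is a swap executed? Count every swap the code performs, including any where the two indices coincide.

pivot=-1, i=-1
j=0: 1>-1, skip
j=1: -8≤-1, i=0, swap(0,1) ⇒ [-8, 1, 3, 2, -5, -11, -9, -6, -12, -1]
j=2: 3>-1, skip
j=3: 2>-1, skip
j=4: -5≤-1, i=1, swap(1,4) ⇒ [-8, -5, 3, 2, 1, -11, -9, -6, -12, -1]
j=5: -11≤-1, i=2, swap(2,5) ⇒ [-8, -5, -11, 2, 1, 3, -9, -6, -12, -1]
j=6: -9≤-1, i=3, swap(3,6) ⇒ [-8, -5, -11, -9, 1, 3, 2, -6, -12, -1]
j=7: -6≤-1, i=4, swap(4,7) ⇒ [-8, -5, -11, -9, -6, 3, 2, 1, -12, -1]
j=8: -12≤-1, i=5, swap(5,8) ⇒ [-8, -5, -11, -9, -6, -12, 2, 1, 3, -1]
swap(6,9) ⇒ [-8, -5, -11, -9, -6, -12, -1, 1, 3, 2]; return 6

7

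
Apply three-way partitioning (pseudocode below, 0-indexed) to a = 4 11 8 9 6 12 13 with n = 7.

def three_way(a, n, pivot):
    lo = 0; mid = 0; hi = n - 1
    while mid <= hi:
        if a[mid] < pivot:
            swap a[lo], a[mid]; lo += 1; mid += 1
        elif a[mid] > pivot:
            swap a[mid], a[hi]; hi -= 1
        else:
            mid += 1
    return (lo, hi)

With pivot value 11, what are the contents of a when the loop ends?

lo=0 mid=0 hi=6
4<11: swap(0,0), lo=1 mid=1 ⇒ 4 11 8 9 6 12 13
11=11: mid=2
8<11: swap(1,2), lo=2 mid=3 ⇒ 4 8 11 9 6 12 13
9<11: swap(2,3), lo=3 mid=4 ⇒ 4 8 9 11 6 12 13
6<11: swap(3,4), lo=4 mid=5 ⇒ 4 8 9 6 11 12 13
12>11: swap(5,6), hi=5 ⇒ 4 8 9 6 11 13 12
13>11: swap(5,5), hi=4 ⇒ 4 8 9 6 11 13 12
done. lo=4 hi=4; a=4 8 9 6 11 13 12

4 8 9 6 11 13 12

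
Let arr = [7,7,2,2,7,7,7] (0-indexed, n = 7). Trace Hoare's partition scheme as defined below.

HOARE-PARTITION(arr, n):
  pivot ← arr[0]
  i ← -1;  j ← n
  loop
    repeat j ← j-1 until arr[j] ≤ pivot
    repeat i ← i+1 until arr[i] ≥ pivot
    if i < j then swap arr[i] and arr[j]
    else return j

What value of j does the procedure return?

pivot=7
j stops at 6 (7), i stops at 0 (7); swap ⇒ [7,7,2,2,7,7,7]
j stops at 5 (7), i stops at 1 (7); swap ⇒ [7,7,2,2,7,7,7]
j stops at 4, i stops at 4; i≥j ⇒ return 4. arr=[7,7,2,2,7,7,7]

4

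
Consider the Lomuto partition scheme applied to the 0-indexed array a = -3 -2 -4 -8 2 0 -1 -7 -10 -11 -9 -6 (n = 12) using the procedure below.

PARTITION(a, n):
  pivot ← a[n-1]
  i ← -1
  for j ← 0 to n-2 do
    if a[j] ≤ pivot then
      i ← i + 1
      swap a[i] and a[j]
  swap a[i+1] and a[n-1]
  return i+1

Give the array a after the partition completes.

-8 -7 -10 -11 -9 -6 -1 -2 -4 -3 2 0

pivot=-6, i=-1
j=0: -3>-6, skip
j=1: -2>-6, skip
j=2: -4>-6, skip
j=3: -8≤-6, i=0, swap(0,3) ⇒ -8 -2 -4 -3 2 0 -1 -7 -10 -11 -9 -6
j=4: 2>-6, skip
j=5: 0>-6, skip
j=6: -1>-6, skip
j=7: -7≤-6, i=1, swap(1,7) ⇒ -8 -7 -4 -3 2 0 -1 -2 -10 -11 -9 -6
j=8: -10≤-6, i=2, swap(2,8) ⇒ -8 -7 -10 -3 2 0 -1 -2 -4 -11 -9 -6
j=9: -11≤-6, i=3, swap(3,9) ⇒ -8 -7 -10 -11 2 0 -1 -2 -4 -3 -9 -6
j=10: -9≤-6, i=4, swap(4,10) ⇒ -8 -7 -10 -11 -9 0 -1 -2 -4 -3 2 -6
swap(5,11) ⇒ -8 -7 -10 -11 -9 -6 -1 -2 -4 -3 2 0; return 5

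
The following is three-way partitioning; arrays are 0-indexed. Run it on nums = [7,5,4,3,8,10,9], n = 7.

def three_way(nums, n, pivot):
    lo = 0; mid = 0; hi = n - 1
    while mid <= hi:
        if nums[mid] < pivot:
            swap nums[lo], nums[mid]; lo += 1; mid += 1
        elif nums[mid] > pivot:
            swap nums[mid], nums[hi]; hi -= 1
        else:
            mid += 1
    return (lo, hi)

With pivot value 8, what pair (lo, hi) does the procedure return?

lo=0 mid=0 hi=6
7<8: swap(0,0), lo=1 mid=1 ⇒ [7,5,4,3,8,10,9]
5<8: swap(1,1), lo=2 mid=2 ⇒ [7,5,4,3,8,10,9]
4<8: swap(2,2), lo=3 mid=3 ⇒ [7,5,4,3,8,10,9]
3<8: swap(3,3), lo=4 mid=4 ⇒ [7,5,4,3,8,10,9]
8=8: mid=5
10>8: swap(5,6), hi=5 ⇒ [7,5,4,3,8,9,10]
9>8: swap(5,5), hi=4 ⇒ [7,5,4,3,8,9,10]
done. lo=4 hi=4; nums=[7,5,4,3,8,9,10]

(4, 4)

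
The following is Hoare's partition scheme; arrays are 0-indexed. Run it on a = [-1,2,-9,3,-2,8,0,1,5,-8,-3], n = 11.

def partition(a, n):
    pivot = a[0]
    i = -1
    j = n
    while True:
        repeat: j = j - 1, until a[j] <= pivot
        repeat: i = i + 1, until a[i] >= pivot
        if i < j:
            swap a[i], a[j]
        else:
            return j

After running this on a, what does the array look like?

pivot = a[0] = -1; i = -1, j = 11
j→10 (a[10]=-3≤-1), i→0 (a[0]=-1≥-1); i<j, swap → [-3,2,-9,3,-2,8,0,1,5,-8,-1]
j→9 (a[9]=-8≤-1), i→1 (a[1]=2≥-1); i<j, swap → [-3,-8,-9,3,-2,8,0,1,5,2,-1]
j→4 (a[4]=-2≤-1), i→3 (a[3]=3≥-1); i<j, swap → [-3,-8,-9,-2,3,8,0,1,5,2,-1]
j→3, i→4; i≥j, return j=3. a = [-3,-8,-9,-2,3,8,0,1,5,2,-1]

[-3,-8,-9,-2,3,8,0,1,5,2,-1]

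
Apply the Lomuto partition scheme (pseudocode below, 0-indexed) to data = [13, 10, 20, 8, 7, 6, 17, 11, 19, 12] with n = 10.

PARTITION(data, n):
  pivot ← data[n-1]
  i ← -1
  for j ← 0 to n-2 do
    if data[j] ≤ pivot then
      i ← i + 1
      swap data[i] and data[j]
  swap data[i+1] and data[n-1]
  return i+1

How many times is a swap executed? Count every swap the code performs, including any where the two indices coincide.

6

pivot = data[9] = 12; i = -1
j=0: data[0]=13 > 12 → no swap
j=1: data[1]=10 ≤ 12 → i=0, swap data[0],data[1] → [10, 13, 20, 8, 7, 6, 17, 11, 19, 12]
j=2: data[2]=20 > 12 → no swap
j=3: data[3]=8 ≤ 12 → i=1, swap data[1],data[3] → [10, 8, 20, 13, 7, 6, 17, 11, 19, 12]
j=4: data[4]=7 ≤ 12 → i=2, swap data[2],data[4] → [10, 8, 7, 13, 20, 6, 17, 11, 19, 12]
j=5: data[5]=6 ≤ 12 → i=3, swap data[3],data[5] → [10, 8, 7, 6, 20, 13, 17, 11, 19, 12]
j=6: data[6]=17 > 12 → no swap
j=7: data[7]=11 ≤ 12 → i=4, swap data[4],data[7] → [10, 8, 7, 6, 11, 13, 17, 20, 19, 12]
j=8: data[8]=19 > 12 → no swap
final swap data[5],data[9] → [10, 8, 7, 6, 11, 12, 17, 20, 19, 13]; return 5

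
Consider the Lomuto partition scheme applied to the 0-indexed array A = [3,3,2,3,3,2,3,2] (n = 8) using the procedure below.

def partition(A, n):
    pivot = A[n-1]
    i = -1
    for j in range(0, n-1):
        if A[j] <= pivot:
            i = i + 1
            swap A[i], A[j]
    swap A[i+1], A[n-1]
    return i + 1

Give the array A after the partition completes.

pivot=2, i=-1
j=0: 3>2, skip
j=1: 3>2, skip
j=2: 2≤2, i=0, swap(0,2) ⇒ [2,3,3,3,3,2,3,2]
j=3: 3>2, skip
j=4: 3>2, skip
j=5: 2≤2, i=1, swap(1,5) ⇒ [2,2,3,3,3,3,3,2]
j=6: 3>2, skip
swap(2,7) ⇒ [2,2,2,3,3,3,3,3]; return 2

[2,2,2,3,3,3,3,3]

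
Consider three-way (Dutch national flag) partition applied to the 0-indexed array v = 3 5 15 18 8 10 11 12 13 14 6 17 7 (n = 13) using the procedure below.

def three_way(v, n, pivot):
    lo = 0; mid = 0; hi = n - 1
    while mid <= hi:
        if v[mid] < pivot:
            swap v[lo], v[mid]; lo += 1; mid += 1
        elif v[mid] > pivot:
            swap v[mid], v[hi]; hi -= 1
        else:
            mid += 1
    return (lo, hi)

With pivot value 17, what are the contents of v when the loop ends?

3 5 15 7 8 10 11 12 13 14 6 17 18

lo=0 mid=0 hi=12
3<17: swap(0,0), lo=1 mid=1 ⇒ 3 5 15 18 8 10 11 12 13 14 6 17 7
5<17: swap(1,1), lo=2 mid=2 ⇒ 3 5 15 18 8 10 11 12 13 14 6 17 7
15<17: swap(2,2), lo=3 mid=3 ⇒ 3 5 15 18 8 10 11 12 13 14 6 17 7
18>17: swap(3,12), hi=11 ⇒ 3 5 15 7 8 10 11 12 13 14 6 17 18
7<17: swap(3,3), lo=4 mid=4 ⇒ 3 5 15 7 8 10 11 12 13 14 6 17 18
8<17: swap(4,4), lo=5 mid=5 ⇒ 3 5 15 7 8 10 11 12 13 14 6 17 18
10<17: swap(5,5), lo=6 mid=6 ⇒ 3 5 15 7 8 10 11 12 13 14 6 17 18
11<17: swap(6,6), lo=7 mid=7 ⇒ 3 5 15 7 8 10 11 12 13 14 6 17 18
12<17: swap(7,7), lo=8 mid=8 ⇒ 3 5 15 7 8 10 11 12 13 14 6 17 18
13<17: swap(8,8), lo=9 mid=9 ⇒ 3 5 15 7 8 10 11 12 13 14 6 17 18
14<17: swap(9,9), lo=10 mid=10 ⇒ 3 5 15 7 8 10 11 12 13 14 6 17 18
6<17: swap(10,10), lo=11 mid=11 ⇒ 3 5 15 7 8 10 11 12 13 14 6 17 18
17=17: mid=12
done. lo=11 hi=11; v=3 5 15 7 8 10 11 12 13 14 6 17 18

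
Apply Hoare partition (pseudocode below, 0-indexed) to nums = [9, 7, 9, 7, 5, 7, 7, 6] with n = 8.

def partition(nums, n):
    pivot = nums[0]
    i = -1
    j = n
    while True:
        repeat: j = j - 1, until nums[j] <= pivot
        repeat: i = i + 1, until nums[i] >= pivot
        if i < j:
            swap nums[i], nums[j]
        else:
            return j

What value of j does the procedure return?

pivot=9
j stops at 7 (6), i stops at 0 (9); swap ⇒ [6, 7, 9, 7, 5, 7, 7, 9]
j stops at 6 (7), i stops at 2 (9); swap ⇒ [6, 7, 7, 7, 5, 7, 9, 9]
j stops at 5, i stops at 6; i≥j ⇒ return 5. nums=[6, 7, 7, 7, 5, 7, 9, 9]

5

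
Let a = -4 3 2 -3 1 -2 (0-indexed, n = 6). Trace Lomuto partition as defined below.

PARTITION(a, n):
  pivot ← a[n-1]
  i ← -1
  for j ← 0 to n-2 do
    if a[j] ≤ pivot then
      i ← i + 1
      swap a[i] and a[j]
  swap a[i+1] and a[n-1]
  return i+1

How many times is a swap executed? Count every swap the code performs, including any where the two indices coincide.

pivot = a[5] = -2; i = -1
j=0: a[0]=-4 ≤ -2 → i=0, swap a[0],a[0] (no change) → -4 3 2 -3 1 -2
j=1: a[1]=3 > -2 → no swap
j=2: a[2]=2 > -2 → no swap
j=3: a[3]=-3 ≤ -2 → i=1, swap a[1],a[3] → -4 -3 2 3 1 -2
j=4: a[4]=1 > -2 → no swap
final swap a[2],a[5] → -4 -3 -2 3 1 2; return 2

3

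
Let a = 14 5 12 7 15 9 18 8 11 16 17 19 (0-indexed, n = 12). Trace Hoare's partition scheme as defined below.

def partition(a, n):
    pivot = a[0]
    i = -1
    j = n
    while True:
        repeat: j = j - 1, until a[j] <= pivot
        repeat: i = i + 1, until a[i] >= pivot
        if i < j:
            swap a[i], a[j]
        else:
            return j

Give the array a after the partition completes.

pivot=14
j stops at 8 (11), i stops at 0 (14); swap ⇒ 11 5 12 7 15 9 18 8 14 16 17 19
j stops at 7 (8), i stops at 4 (15); swap ⇒ 11 5 12 7 8 9 18 15 14 16 17 19
j stops at 5, i stops at 6; i≥j ⇒ return 5. a=11 5 12 7 8 9 18 15 14 16 17 19

11 5 12 7 8 9 18 15 14 16 17 19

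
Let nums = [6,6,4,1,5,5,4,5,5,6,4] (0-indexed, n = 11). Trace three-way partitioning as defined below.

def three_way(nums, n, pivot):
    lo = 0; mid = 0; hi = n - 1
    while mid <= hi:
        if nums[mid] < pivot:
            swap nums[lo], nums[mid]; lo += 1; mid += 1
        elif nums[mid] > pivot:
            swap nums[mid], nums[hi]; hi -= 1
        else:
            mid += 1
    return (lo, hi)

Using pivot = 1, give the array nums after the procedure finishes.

pivot = 1; lo=0, mid=0, hi=10
nums[mid]=6>1: swap nums[0],nums[10]; hi=9 → [4,6,4,1,5,5,4,5,5,6,6]
nums[mid]=4>1: swap nums[0],nums[9]; hi=8 → [6,6,4,1,5,5,4,5,5,4,6]
nums[mid]=6>1: swap nums[0],nums[8]; hi=7 → [5,6,4,1,5,5,4,5,6,4,6]
nums[mid]=5>1: swap nums[0],nums[7]; hi=6 → [5,6,4,1,5,5,4,5,6,4,6]
nums[mid]=5>1: swap nums[0],nums[6]; hi=5 → [4,6,4,1,5,5,5,5,6,4,6]
nums[mid]=4>1: swap nums[0],nums[5]; hi=4 → [5,6,4,1,5,4,5,5,6,4,6]
nums[mid]=5>1: swap nums[0],nums[4]; hi=3 → [5,6,4,1,5,4,5,5,6,4,6]
nums[mid]=5>1: swap nums[0],nums[3]; hi=2 → [1,6,4,5,5,4,5,5,6,4,6]
nums[mid]=1=1: mid=1
nums[mid]=6>1: swap nums[1],nums[2]; hi=1 → [1,4,6,5,5,4,5,5,6,4,6]
nums[mid]=4>1: swap nums[1],nums[1]; hi=0 → [1,4,6,5,5,4,5,5,6,4,6]
end: lo=0, hi=0; nums = [1,4,6,5,5,4,5,5,6,4,6]

[1,4,6,5,5,4,5,5,6,4,6]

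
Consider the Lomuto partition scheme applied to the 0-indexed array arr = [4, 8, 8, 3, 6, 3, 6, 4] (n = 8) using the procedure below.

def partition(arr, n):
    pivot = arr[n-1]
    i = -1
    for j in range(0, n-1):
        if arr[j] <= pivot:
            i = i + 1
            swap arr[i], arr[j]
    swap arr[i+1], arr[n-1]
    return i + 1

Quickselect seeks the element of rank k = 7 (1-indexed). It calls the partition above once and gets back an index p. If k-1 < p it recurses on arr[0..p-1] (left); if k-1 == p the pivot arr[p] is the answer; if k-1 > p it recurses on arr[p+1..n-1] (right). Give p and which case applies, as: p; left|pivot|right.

pivot=4, i=-1
j=0: 4≤4, i=0, swap(0,0) ⇒ [4, 8, 8, 3, 6, 3, 6, 4]
j=1: 8>4, skip
j=2: 8>4, skip
j=3: 3≤4, i=1, swap(1,3) ⇒ [4, 3, 8, 8, 6, 3, 6, 4]
j=4: 6>4, skip
j=5: 3≤4, i=2, swap(2,5) ⇒ [4, 3, 3, 8, 6, 8, 6, 4]
j=6: 6>4, skip
swap(3,7) ⇒ [4, 3, 3, 4, 6, 8, 6, 8]; return 3
p = 3; k-1 = 6 > 3 ⇒ right

3; right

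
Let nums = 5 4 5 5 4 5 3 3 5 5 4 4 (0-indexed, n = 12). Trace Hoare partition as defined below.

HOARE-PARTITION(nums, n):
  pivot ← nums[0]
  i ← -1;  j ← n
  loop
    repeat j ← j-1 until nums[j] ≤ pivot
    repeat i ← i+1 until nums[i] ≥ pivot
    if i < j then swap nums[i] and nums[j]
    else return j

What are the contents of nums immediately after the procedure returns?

pivot = nums[0] = 5; i = -1, j = 12
j→11 (nums[11]=4≤5), i→0 (nums[0]=5≥5); i<j, swap → 4 4 5 5 4 5 3 3 5 5 4 5
j→10 (nums[10]=4≤5), i→2 (nums[2]=5≥5); i<j, swap → 4 4 4 5 4 5 3 3 5 5 5 5
j→9 (nums[9]=5≤5), i→3 (nums[3]=5≥5); i<j, swap → 4 4 4 5 4 5 3 3 5 5 5 5
j→8 (nums[8]=5≤5), i→5 (nums[5]=5≥5); i<j, swap → 4 4 4 5 4 5 3 3 5 5 5 5
j→7, i→8; i≥j, return j=7. nums = 4 4 4 5 4 5 3 3 5 5 5 5

4 4 4 5 4 5 3 3 5 5 5 5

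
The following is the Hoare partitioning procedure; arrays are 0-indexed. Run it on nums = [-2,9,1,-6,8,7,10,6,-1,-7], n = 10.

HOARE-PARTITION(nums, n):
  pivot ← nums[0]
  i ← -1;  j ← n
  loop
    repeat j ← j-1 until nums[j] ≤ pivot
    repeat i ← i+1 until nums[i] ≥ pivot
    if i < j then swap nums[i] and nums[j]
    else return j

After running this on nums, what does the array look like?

pivot = nums[0] = -2; i = -1, j = 10
j→9 (nums[9]=-7≤-2), i→0 (nums[0]=-2≥-2); i<j, swap → [-7,9,1,-6,8,7,10,6,-1,-2]
j→3 (nums[3]=-6≤-2), i→1 (nums[1]=9≥-2); i<j, swap → [-7,-6,1,9,8,7,10,6,-1,-2]
j→1, i→2; i≥j, return j=1. nums = [-7,-6,1,9,8,7,10,6,-1,-2]

[-7,-6,1,9,8,7,10,6,-1,-2]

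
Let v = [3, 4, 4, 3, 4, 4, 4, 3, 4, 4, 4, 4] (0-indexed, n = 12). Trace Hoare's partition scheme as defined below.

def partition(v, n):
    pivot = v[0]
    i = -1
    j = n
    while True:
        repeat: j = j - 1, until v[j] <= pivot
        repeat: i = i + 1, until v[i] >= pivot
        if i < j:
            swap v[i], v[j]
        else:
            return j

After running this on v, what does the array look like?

pivot = v[0] = 3; i = -1, j = 12
j→7 (v[7]=3≤3), i→0 (v[0]=3≥3); i<j, swap → [3, 4, 4, 3, 4, 4, 4, 3, 4, 4, 4, 4]
j→3 (v[3]=3≤3), i→1 (v[1]=4≥3); i<j, swap → [3, 3, 4, 4, 4, 4, 4, 3, 4, 4, 4, 4]
j→1, i→2; i≥j, return j=1. v = [3, 3, 4, 4, 4, 4, 4, 3, 4, 4, 4, 4]

[3, 3, 4, 4, 4, 4, 4, 3, 4, 4, 4, 4]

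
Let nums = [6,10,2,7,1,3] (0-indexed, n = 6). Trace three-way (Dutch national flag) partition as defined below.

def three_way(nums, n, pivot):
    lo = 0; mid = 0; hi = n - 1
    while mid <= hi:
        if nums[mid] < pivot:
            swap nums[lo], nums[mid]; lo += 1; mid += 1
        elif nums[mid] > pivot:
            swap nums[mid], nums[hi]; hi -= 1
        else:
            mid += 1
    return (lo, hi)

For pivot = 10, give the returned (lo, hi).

lo=0 mid=0 hi=5
6<10: swap(0,0), lo=1 mid=1 ⇒ [6,10,2,7,1,3]
10=10: mid=2
2<10: swap(1,2), lo=2 mid=3 ⇒ [6,2,10,7,1,3]
7<10: swap(2,3), lo=3 mid=4 ⇒ [6,2,7,10,1,3]
1<10: swap(3,4), lo=4 mid=5 ⇒ [6,2,7,1,10,3]
3<10: swap(4,5), lo=5 mid=6 ⇒ [6,2,7,1,3,10]
done. lo=5 hi=5; nums=[6,2,7,1,3,10]

(5, 5)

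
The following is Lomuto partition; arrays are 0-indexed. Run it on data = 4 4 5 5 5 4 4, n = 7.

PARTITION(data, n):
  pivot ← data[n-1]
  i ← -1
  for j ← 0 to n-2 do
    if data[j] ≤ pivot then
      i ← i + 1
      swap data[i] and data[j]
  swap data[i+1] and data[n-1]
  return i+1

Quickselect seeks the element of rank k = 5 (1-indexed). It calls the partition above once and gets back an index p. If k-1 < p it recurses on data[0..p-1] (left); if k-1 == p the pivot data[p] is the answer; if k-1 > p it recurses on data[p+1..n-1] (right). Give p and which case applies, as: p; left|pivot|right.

3; right

pivot = data[6] = 4; i = -1
j=0: data[0]=4 ≤ 4 → i=0, swap data[0],data[0] (no change) → 4 4 5 5 5 4 4
j=1: data[1]=4 ≤ 4 → i=1, swap data[1],data[1] (no change) → 4 4 5 5 5 4 4
j=2: data[2]=5 > 4 → no swap
j=3: data[3]=5 > 4 → no swap
j=4: data[4]=5 > 4 → no swap
j=5: data[5]=4 ≤ 4 → i=2, swap data[2],data[5] → 4 4 4 5 5 5 4
final swap data[3],data[6] → 4 4 4 4 5 5 5; return 3
p = 3; k-1 = 4 > 3 ⇒ right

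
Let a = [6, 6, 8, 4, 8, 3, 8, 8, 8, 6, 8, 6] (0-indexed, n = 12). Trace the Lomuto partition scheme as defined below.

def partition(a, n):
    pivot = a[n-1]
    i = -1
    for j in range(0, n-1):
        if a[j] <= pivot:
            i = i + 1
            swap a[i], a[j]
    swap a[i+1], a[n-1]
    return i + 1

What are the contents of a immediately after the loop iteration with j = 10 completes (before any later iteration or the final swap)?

pivot = a[11] = 6; i = -1
j=0: a[0]=6 ≤ 6 → i=0, swap a[0],a[0] (no change) → [6, 6, 8, 4, 8, 3, 8, 8, 8, 6, 8, 6]
j=1: a[1]=6 ≤ 6 → i=1, swap a[1],a[1] (no change) → [6, 6, 8, 4, 8, 3, 8, 8, 8, 6, 8, 6]
j=2: a[2]=8 > 6 → no swap
j=3: a[3]=4 ≤ 6 → i=2, swap a[2],a[3] → [6, 6, 4, 8, 8, 3, 8, 8, 8, 6, 8, 6]
j=4: a[4]=8 > 6 → no swap
j=5: a[5]=3 ≤ 6 → i=3, swap a[3],a[5] → [6, 6, 4, 3, 8, 8, 8, 8, 8, 6, 8, 6]
j=6: a[6]=8 > 6 → no swap
j=7: a[7]=8 > 6 → no swap
j=8: a[8]=8 > 6 → no swap
j=9: a[9]=6 ≤ 6 → i=4, swap a[4],a[9] → [6, 6, 4, 3, 6, 8, 8, 8, 8, 8, 8, 6]
j=10: a[10]=8 > 6 → no swap
(after j=10) a = [6, 6, 4, 3, 6, 8, 8, 8, 8, 8, 8, 6]

[6, 6, 4, 3, 6, 8, 8, 8, 8, 8, 8, 6]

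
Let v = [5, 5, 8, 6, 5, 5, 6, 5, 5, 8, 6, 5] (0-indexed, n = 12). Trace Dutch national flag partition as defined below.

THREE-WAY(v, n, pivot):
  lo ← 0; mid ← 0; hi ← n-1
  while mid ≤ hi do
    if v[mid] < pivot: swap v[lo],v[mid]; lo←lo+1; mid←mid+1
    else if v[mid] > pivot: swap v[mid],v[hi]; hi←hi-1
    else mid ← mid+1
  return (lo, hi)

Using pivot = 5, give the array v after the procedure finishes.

lo=0 mid=0 hi=11
5=5: mid=1
5=5: mid=2
8>5: swap(2,11), hi=10 ⇒ [5, 5, 5, 6, 5, 5, 6, 5, 5, 8, 6, 8]
5=5: mid=3
6>5: swap(3,10), hi=9 ⇒ [5, 5, 5, 6, 5, 5, 6, 5, 5, 8, 6, 8]
6>5: swap(3,9), hi=8 ⇒ [5, 5, 5, 8, 5, 5, 6, 5, 5, 6, 6, 8]
8>5: swap(3,8), hi=7 ⇒ [5, 5, 5, 5, 5, 5, 6, 5, 8, 6, 6, 8]
5=5: mid=4
5=5: mid=5
5=5: mid=6
6>5: swap(6,7), hi=6 ⇒ [5, 5, 5, 5, 5, 5, 5, 6, 8, 6, 6, 8]
5=5: mid=7
done. lo=0 hi=6; v=[5, 5, 5, 5, 5, 5, 5, 6, 8, 6, 6, 8]

[5, 5, 5, 5, 5, 5, 5, 6, 8, 6, 6, 8]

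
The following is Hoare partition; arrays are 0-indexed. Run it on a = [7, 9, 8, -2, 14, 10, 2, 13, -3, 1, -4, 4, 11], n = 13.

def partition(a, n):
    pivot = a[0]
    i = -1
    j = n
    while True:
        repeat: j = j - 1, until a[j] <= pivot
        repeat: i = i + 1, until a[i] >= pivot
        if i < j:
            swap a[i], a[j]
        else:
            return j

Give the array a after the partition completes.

pivot = a[0] = 7; i = -1, j = 13
j→11 (a[11]=4≤7), i→0 (a[0]=7≥7); i<j, swap → [4, 9, 8, -2, 14, 10, 2, 13, -3, 1, -4, 7, 11]
j→10 (a[10]=-4≤7), i→1 (a[1]=9≥7); i<j, swap → [4, -4, 8, -2, 14, 10, 2, 13, -3, 1, 9, 7, 11]
j→9 (a[9]=1≤7), i→2 (a[2]=8≥7); i<j, swap → [4, -4, 1, -2, 14, 10, 2, 13, -3, 8, 9, 7, 11]
j→8 (a[8]=-3≤7), i→4 (a[4]=14≥7); i<j, swap → [4, -4, 1, -2, -3, 10, 2, 13, 14, 8, 9, 7, 11]
j→6 (a[6]=2≤7), i→5 (a[5]=10≥7); i<j, swap → [4, -4, 1, -2, -3, 2, 10, 13, 14, 8, 9, 7, 11]
j→5, i→6; i≥j, return j=5. a = [4, -4, 1, -2, -3, 2, 10, 13, 14, 8, 9, 7, 11]

[4, -4, 1, -2, -3, 2, 10, 13, 14, 8, 9, 7, 11]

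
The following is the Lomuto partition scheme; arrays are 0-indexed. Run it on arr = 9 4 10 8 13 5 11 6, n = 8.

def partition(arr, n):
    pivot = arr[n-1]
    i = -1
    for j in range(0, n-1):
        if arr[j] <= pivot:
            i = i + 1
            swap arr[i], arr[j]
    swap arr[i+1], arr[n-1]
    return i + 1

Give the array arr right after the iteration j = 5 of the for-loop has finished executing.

pivot=6, i=-1
j=0: 9>6, skip
j=1: 4≤6, i=0, swap(0,1) ⇒ 4 9 10 8 13 5 11 6
j=2: 10>6, skip
j=3: 8>6, skip
j=4: 13>6, skip
j=5: 5≤6, i=1, swap(1,5) ⇒ 4 5 10 8 13 9 11 6
(after j=5) arr = 4 5 10 8 13 9 11 6

4 5 10 8 13 9 11 6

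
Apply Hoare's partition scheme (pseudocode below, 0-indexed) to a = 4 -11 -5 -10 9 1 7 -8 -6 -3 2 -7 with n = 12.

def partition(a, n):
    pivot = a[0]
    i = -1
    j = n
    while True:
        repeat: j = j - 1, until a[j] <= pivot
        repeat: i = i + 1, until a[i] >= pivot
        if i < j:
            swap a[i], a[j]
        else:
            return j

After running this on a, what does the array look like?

pivot=4
j stops at 11 (-7), i stops at 0 (4); swap ⇒ -7 -11 -5 -10 9 1 7 -8 -6 -3 2 4
j stops at 10 (2), i stops at 4 (9); swap ⇒ -7 -11 -5 -10 2 1 7 -8 -6 -3 9 4
j stops at 9 (-3), i stops at 6 (7); swap ⇒ -7 -11 -5 -10 2 1 -3 -8 -6 7 9 4
j stops at 8, i stops at 9; i≥j ⇒ return 8. a=-7 -11 -5 -10 2 1 -3 -8 -6 7 9 4

-7 -11 -5 -10 2 1 -3 -8 -6 7 9 4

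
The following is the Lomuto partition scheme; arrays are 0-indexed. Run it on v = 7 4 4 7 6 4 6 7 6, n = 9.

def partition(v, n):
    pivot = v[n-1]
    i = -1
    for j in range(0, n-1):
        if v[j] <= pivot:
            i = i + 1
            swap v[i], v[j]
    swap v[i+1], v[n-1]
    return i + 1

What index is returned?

5

pivot = v[8] = 6; i = -1
j=0: v[0]=7 > 6 → no swap
j=1: v[1]=4 ≤ 6 → i=0, swap v[0],v[1] → 4 7 4 7 6 4 6 7 6
j=2: v[2]=4 ≤ 6 → i=1, swap v[1],v[2] → 4 4 7 7 6 4 6 7 6
j=3: v[3]=7 > 6 → no swap
j=4: v[4]=6 ≤ 6 → i=2, swap v[2],v[4] → 4 4 6 7 7 4 6 7 6
j=5: v[5]=4 ≤ 6 → i=3, swap v[3],v[5] → 4 4 6 4 7 7 6 7 6
j=6: v[6]=6 ≤ 6 → i=4, swap v[4],v[6] → 4 4 6 4 6 7 7 7 6
j=7: v[7]=7 > 6 → no swap
final swap v[5],v[8] → 4 4 6 4 6 6 7 7 7; return 5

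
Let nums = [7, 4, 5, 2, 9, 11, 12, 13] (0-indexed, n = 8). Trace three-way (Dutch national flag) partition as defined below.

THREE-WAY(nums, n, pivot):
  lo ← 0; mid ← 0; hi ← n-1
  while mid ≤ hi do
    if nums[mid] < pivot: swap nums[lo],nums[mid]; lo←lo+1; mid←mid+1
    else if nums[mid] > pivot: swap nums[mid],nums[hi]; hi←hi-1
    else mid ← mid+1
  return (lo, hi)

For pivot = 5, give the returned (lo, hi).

(2, 2)

pivot = 5; lo=0, mid=0, hi=7
nums[mid]=7>5: swap nums[0],nums[7]; hi=6 → [13, 4, 5, 2, 9, 11, 12, 7]
nums[mid]=13>5: swap nums[0],nums[6]; hi=5 → [12, 4, 5, 2, 9, 11, 13, 7]
nums[mid]=12>5: swap nums[0],nums[5]; hi=4 → [11, 4, 5, 2, 9, 12, 13, 7]
nums[mid]=11>5: swap nums[0],nums[4]; hi=3 → [9, 4, 5, 2, 11, 12, 13, 7]
nums[mid]=9>5: swap nums[0],nums[3]; hi=2 → [2, 4, 5, 9, 11, 12, 13, 7]
nums[mid]=2<5: swap nums[0],nums[0]; lo=1,mid=1 → [2, 4, 5, 9, 11, 12, 13, 7]
nums[mid]=4<5: swap nums[1],nums[1]; lo=2,mid=2 → [2, 4, 5, 9, 11, 12, 13, 7]
nums[mid]=5=5: mid=3
end: lo=2, hi=2; nums = [2, 4, 5, 9, 11, 12, 13, 7]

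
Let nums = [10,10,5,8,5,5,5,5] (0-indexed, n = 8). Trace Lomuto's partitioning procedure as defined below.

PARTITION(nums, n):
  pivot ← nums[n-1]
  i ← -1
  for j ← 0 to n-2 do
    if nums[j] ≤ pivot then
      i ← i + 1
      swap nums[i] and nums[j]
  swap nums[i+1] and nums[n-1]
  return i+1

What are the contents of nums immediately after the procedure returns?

[5,5,5,5,5,10,8,10]

pivot = nums[7] = 5; i = -1
j=0: nums[0]=10 > 5 → no swap
j=1: nums[1]=10 > 5 → no swap
j=2: nums[2]=5 ≤ 5 → i=0, swap nums[0],nums[2] → [5,10,10,8,5,5,5,5]
j=3: nums[3]=8 > 5 → no swap
j=4: nums[4]=5 ≤ 5 → i=1, swap nums[1],nums[4] → [5,5,10,8,10,5,5,5]
j=5: nums[5]=5 ≤ 5 → i=2, swap nums[2],nums[5] → [5,5,5,8,10,10,5,5]
j=6: nums[6]=5 ≤ 5 → i=3, swap nums[3],nums[6] → [5,5,5,5,10,10,8,5]
final swap nums[4],nums[7] → [5,5,5,5,5,10,8,10]; return 4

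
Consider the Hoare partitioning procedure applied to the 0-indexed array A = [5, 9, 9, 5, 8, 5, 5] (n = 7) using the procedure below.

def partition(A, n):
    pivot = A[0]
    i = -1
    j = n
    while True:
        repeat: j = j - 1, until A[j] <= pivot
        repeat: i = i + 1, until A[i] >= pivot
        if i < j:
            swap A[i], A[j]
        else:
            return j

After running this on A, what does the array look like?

[5, 5, 5, 9, 8, 9, 5]

pivot=5
j stops at 6 (5), i stops at 0 (5); swap ⇒ [5, 9, 9, 5, 8, 5, 5]
j stops at 5 (5), i stops at 1 (9); swap ⇒ [5, 5, 9, 5, 8, 9, 5]
j stops at 3 (5), i stops at 2 (9); swap ⇒ [5, 5, 5, 9, 8, 9, 5]
j stops at 2, i stops at 3; i≥j ⇒ return 2. A=[5, 5, 5, 9, 8, 9, 5]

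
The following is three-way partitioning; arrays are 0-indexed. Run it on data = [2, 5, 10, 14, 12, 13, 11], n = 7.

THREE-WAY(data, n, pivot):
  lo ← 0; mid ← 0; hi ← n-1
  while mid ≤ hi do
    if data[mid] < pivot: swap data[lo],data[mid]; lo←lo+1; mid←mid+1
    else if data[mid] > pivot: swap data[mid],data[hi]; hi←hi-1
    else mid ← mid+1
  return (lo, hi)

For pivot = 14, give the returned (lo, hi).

(6, 6)

pivot = 14; lo=0, mid=0, hi=6
data[mid]=2<14: swap data[0],data[0]; lo=1,mid=1 → [2, 5, 10, 14, 12, 13, 11]
data[mid]=5<14: swap data[1],data[1]; lo=2,mid=2 → [2, 5, 10, 14, 12, 13, 11]
data[mid]=10<14: swap data[2],data[2]; lo=3,mid=3 → [2, 5, 10, 14, 12, 13, 11]
data[mid]=14=14: mid=4
data[mid]=12<14: swap data[3],data[4]; lo=4,mid=5 → [2, 5, 10, 12, 14, 13, 11]
data[mid]=13<14: swap data[4],data[5]; lo=5,mid=6 → [2, 5, 10, 12, 13, 14, 11]
data[mid]=11<14: swap data[5],data[6]; lo=6,mid=7 → [2, 5, 10, 12, 13, 11, 14]
end: lo=6, hi=6; data = [2, 5, 10, 12, 13, 11, 14]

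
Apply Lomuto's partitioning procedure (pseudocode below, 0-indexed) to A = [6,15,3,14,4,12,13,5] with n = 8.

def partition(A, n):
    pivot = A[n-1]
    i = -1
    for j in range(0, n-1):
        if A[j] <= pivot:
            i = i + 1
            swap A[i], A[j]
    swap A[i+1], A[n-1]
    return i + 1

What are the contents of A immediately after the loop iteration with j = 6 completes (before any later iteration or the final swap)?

[3,4,6,14,15,12,13,5]

pivot = A[7] = 5; i = -1
j=0: A[0]=6 > 5 → no swap
j=1: A[1]=15 > 5 → no swap
j=2: A[2]=3 ≤ 5 → i=0, swap A[0],A[2] → [3,15,6,14,4,12,13,5]
j=3: A[3]=14 > 5 → no swap
j=4: A[4]=4 ≤ 5 → i=1, swap A[1],A[4] → [3,4,6,14,15,12,13,5]
j=5: A[5]=12 > 5 → no swap
j=6: A[6]=13 > 5 → no swap
(after j=6) A = [3,4,6,14,15,12,13,5]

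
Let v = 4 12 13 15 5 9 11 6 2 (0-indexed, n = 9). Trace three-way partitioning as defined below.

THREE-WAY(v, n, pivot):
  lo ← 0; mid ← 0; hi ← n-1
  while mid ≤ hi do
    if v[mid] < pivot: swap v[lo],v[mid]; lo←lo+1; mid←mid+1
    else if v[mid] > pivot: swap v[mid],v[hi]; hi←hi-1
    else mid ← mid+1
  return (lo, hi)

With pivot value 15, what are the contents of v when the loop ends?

pivot = 15; lo=0, mid=0, hi=8
v[mid]=4<15: swap v[0],v[0]; lo=1,mid=1 → 4 12 13 15 5 9 11 6 2
v[mid]=12<15: swap v[1],v[1]; lo=2,mid=2 → 4 12 13 15 5 9 11 6 2
v[mid]=13<15: swap v[2],v[2]; lo=3,mid=3 → 4 12 13 15 5 9 11 6 2
v[mid]=15=15: mid=4
v[mid]=5<15: swap v[3],v[4]; lo=4,mid=5 → 4 12 13 5 15 9 11 6 2
v[mid]=9<15: swap v[4],v[5]; lo=5,mid=6 → 4 12 13 5 9 15 11 6 2
v[mid]=11<15: swap v[5],v[6]; lo=6,mid=7 → 4 12 13 5 9 11 15 6 2
v[mid]=6<15: swap v[6],v[7]; lo=7,mid=8 → 4 12 13 5 9 11 6 15 2
v[mid]=2<15: swap v[7],v[8]; lo=8,mid=9 → 4 12 13 5 9 11 6 2 15
end: lo=8, hi=8; v = 4 12 13 5 9 11 6 2 15

4 12 13 5 9 11 6 2 15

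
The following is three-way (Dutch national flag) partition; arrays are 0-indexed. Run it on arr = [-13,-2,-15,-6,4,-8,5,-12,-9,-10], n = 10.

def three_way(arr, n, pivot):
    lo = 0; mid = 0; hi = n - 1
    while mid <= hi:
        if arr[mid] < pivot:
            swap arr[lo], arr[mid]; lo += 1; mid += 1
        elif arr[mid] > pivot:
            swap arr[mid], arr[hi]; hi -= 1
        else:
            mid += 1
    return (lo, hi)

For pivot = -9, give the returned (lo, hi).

(4, 4)

pivot = -9; lo=0, mid=0, hi=9
arr[mid]=-13<-9: swap arr[0],arr[0]; lo=1,mid=1 → [-13,-2,-15,-6,4,-8,5,-12,-9,-10]
arr[mid]=-2>-9: swap arr[1],arr[9]; hi=8 → [-13,-10,-15,-6,4,-8,5,-12,-9,-2]
arr[mid]=-10<-9: swap arr[1],arr[1]; lo=2,mid=2 → [-13,-10,-15,-6,4,-8,5,-12,-9,-2]
arr[mid]=-15<-9: swap arr[2],arr[2]; lo=3,mid=3 → [-13,-10,-15,-6,4,-8,5,-12,-9,-2]
arr[mid]=-6>-9: swap arr[3],arr[8]; hi=7 → [-13,-10,-15,-9,4,-8,5,-12,-6,-2]
arr[mid]=-9=-9: mid=4
arr[mid]=4>-9: swap arr[4],arr[7]; hi=6 → [-13,-10,-15,-9,-12,-8,5,4,-6,-2]
arr[mid]=-12<-9: swap arr[3],arr[4]; lo=4,mid=5 → [-13,-10,-15,-12,-9,-8,5,4,-6,-2]
arr[mid]=-8>-9: swap arr[5],arr[6]; hi=5 → [-13,-10,-15,-12,-9,5,-8,4,-6,-2]
arr[mid]=5>-9: swap arr[5],arr[5]; hi=4 → [-13,-10,-15,-12,-9,5,-8,4,-6,-2]
end: lo=4, hi=4; arr = [-13,-10,-15,-12,-9,5,-8,4,-6,-2]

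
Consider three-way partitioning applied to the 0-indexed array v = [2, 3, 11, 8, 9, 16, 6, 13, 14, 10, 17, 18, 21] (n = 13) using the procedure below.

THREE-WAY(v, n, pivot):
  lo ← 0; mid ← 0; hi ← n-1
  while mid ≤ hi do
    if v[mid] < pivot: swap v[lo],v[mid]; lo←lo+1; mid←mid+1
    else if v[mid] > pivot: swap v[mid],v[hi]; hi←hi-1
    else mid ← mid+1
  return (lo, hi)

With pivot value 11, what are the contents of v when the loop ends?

[2, 3, 8, 9, 10, 6, 11, 14, 13, 17, 18, 21, 16]

pivot = 11; lo=0, mid=0, hi=12
v[mid]=2<11: swap v[0],v[0]; lo=1,mid=1 → [2, 3, 11, 8, 9, 16, 6, 13, 14, 10, 17, 18, 21]
v[mid]=3<11: swap v[1],v[1]; lo=2,mid=2 → [2, 3, 11, 8, 9, 16, 6, 13, 14, 10, 17, 18, 21]
v[mid]=11=11: mid=3
v[mid]=8<11: swap v[2],v[3]; lo=3,mid=4 → [2, 3, 8, 11, 9, 16, 6, 13, 14, 10, 17, 18, 21]
v[mid]=9<11: swap v[3],v[4]; lo=4,mid=5 → [2, 3, 8, 9, 11, 16, 6, 13, 14, 10, 17, 18, 21]
v[mid]=16>11: swap v[5],v[12]; hi=11 → [2, 3, 8, 9, 11, 21, 6, 13, 14, 10, 17, 18, 16]
v[mid]=21>11: swap v[5],v[11]; hi=10 → [2, 3, 8, 9, 11, 18, 6, 13, 14, 10, 17, 21, 16]
v[mid]=18>11: swap v[5],v[10]; hi=9 → [2, 3, 8, 9, 11, 17, 6, 13, 14, 10, 18, 21, 16]
v[mid]=17>11: swap v[5],v[9]; hi=8 → [2, 3, 8, 9, 11, 10, 6, 13, 14, 17, 18, 21, 16]
v[mid]=10<11: swap v[4],v[5]; lo=5,mid=6 → [2, 3, 8, 9, 10, 11, 6, 13, 14, 17, 18, 21, 16]
v[mid]=6<11: swap v[5],v[6]; lo=6,mid=7 → [2, 3, 8, 9, 10, 6, 11, 13, 14, 17, 18, 21, 16]
v[mid]=13>11: swap v[7],v[8]; hi=7 → [2, 3, 8, 9, 10, 6, 11, 14, 13, 17, 18, 21, 16]
v[mid]=14>11: swap v[7],v[7]; hi=6 → [2, 3, 8, 9, 10, 6, 11, 14, 13, 17, 18, 21, 16]
end: lo=6, hi=6; v = [2, 3, 8, 9, 10, 6, 11, 14, 13, 17, 18, 21, 16]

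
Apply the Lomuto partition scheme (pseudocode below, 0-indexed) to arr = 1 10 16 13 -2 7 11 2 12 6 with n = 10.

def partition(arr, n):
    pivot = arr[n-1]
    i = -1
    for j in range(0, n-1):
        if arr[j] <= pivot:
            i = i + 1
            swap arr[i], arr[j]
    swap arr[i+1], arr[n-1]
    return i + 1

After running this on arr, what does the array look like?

1 -2 2 6 10 7 11 16 12 13

pivot=6, i=-1
j=0: 1≤6, i=0, swap(0,0) ⇒ 1 10 16 13 -2 7 11 2 12 6
j=1: 10>6, skip
j=2: 16>6, skip
j=3: 13>6, skip
j=4: -2≤6, i=1, swap(1,4) ⇒ 1 -2 16 13 10 7 11 2 12 6
j=5: 7>6, skip
j=6: 11>6, skip
j=7: 2≤6, i=2, swap(2,7) ⇒ 1 -2 2 13 10 7 11 16 12 6
j=8: 12>6, skip
swap(3,9) ⇒ 1 -2 2 6 10 7 11 16 12 13; return 3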